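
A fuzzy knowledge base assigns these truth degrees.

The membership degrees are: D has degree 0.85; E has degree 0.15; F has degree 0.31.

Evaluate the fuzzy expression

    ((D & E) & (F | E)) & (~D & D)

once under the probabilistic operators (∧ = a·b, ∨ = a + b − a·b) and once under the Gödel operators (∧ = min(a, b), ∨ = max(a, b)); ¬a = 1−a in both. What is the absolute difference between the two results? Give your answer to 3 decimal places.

Under probabilistic:
  D & E = a·b on (0.8500, 0.1500) = 0.1275
  F | E = a + b − a·b on (0.3100, 0.1500) = 0.4135
  (D & E) & (F | E) = a·b on (0.1275, 0.4135) = 0.0527
  ~D = 1 − 0.8500 = 0.1500
  ~D & D = a·b on (0.1500, 0.8500) = 0.1275
  ((D & E) & (F | E)) & (~D & D) = a·b on (0.0527, 0.1275) = 0.0067
  → value = 0.0067
Under Gödel:
  D & E = min(a, b) on (0.85, 0.15) = 0.15
  F | E = max(a, b) on (0.31, 0.15) = 0.31
  (D & E) & (F | E) = min(a, b) on (0.15, 0.31) = 0.15
  ~D = 1 − 0.85 = 0.15
  ~D & D = min(a, b) on (0.15, 0.85) = 0.15
  ((D & E) & (F | E)) & (~D & D) = min(a, b) on (0.15, 0.15) = 0.15
  → value = 0.1500
|0.0067 − 0.1500| = 0.143

0.143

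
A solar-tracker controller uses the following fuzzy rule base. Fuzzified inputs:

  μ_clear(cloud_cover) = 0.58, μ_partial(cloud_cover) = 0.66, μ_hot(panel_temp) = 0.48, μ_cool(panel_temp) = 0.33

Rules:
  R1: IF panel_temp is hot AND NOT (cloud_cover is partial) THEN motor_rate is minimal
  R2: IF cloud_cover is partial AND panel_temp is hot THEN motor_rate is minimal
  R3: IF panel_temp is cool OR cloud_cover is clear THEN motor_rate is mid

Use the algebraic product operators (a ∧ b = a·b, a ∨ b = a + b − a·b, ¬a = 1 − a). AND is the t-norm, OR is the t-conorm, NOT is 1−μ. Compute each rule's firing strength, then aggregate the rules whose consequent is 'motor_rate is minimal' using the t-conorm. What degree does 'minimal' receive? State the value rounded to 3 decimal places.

0.428

R1: hot=0.48, ¬partial=1−0.66=0.34; AND[a·b] → w = 0.1632
R2: partial=0.66, hot=0.48; AND[a·b] → w = 0.3168
R3: cool=0.33, clear=0.58; OR[a + b − a·b] → w = 0.7186
Rules with consequent 'minimal': {R1, R2} → strengths 0.1632, 0.3168
Aggregate via t-conorm [a + b − a·b]: 0.4283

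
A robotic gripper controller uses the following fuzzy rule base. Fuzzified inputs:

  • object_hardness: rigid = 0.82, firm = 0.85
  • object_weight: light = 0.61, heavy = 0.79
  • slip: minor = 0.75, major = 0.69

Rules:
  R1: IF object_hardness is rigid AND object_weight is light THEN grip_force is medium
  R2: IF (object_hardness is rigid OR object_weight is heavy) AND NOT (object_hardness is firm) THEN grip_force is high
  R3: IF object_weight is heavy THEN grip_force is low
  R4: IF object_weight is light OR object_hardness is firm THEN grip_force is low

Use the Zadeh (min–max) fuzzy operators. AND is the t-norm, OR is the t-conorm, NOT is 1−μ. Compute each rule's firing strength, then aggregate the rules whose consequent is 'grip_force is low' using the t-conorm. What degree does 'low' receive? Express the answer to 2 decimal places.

R1: rigid=0.82, light=0.61; AND[min(a, b)] → w = 0.61
R2: (rigid=0.82 OR heavy=0.79) = 0.82; AND[min(a, b)] with ¬firm=1−0.85=0.15 → w = 0.15
R3: heavy=0.79 → w = 0.79
R4: light=0.61, firm=0.85; OR[max(a, b)] → w = 0.85
Rules with consequent 'low': {R3, R4} → strengths 0.79, 0.85
Aggregate via t-conorm [max(a, b)]: 0.85

0.85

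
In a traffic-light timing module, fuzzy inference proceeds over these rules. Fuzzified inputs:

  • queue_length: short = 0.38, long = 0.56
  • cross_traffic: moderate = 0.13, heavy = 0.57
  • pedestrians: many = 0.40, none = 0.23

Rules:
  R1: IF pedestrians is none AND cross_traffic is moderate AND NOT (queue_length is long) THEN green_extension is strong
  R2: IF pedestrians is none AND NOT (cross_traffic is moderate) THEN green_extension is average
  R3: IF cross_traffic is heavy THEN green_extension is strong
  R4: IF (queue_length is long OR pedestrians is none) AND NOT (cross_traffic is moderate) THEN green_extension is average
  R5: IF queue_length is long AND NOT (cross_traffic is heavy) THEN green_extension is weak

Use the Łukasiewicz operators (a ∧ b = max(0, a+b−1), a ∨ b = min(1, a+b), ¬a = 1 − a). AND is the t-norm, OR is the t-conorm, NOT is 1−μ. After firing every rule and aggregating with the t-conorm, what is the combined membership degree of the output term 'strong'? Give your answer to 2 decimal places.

0.57

R1: none=0.23, moderate=0.13, ¬long=1−0.56=0.44; AND[max(0, a+b−1)] → w = 0.00
R2: none=0.23, ¬moderate=1−0.13=0.87; AND[max(0, a+b−1)] → w = 0.10
R3: heavy=0.57 → w = 0.57
R4: (long=0.56 OR none=0.23) = 0.79; AND[max(0, a+b−1)] with ¬moderate=1−0.13=0.87 → w = 0.66
R5: long=0.56, ¬heavy=1−0.57=0.43; AND[max(0, a+b−1)] → w = 0.00
Rules with consequent 'strong': {R1, R3} → strengths 0.00, 0.57
Aggregate via t-conorm [min(1, a+b)]: 0.57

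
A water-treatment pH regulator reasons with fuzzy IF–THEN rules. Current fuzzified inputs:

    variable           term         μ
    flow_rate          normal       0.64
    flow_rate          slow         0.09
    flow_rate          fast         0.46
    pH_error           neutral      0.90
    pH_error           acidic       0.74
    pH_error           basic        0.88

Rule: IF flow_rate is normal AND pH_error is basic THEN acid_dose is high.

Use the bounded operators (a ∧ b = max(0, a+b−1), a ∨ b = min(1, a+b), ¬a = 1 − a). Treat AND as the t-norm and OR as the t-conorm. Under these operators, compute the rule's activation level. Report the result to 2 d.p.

firing strength: normal=0.64, basic=0.88; AND[max(0, a+b−1)] → w = 0.52

0.52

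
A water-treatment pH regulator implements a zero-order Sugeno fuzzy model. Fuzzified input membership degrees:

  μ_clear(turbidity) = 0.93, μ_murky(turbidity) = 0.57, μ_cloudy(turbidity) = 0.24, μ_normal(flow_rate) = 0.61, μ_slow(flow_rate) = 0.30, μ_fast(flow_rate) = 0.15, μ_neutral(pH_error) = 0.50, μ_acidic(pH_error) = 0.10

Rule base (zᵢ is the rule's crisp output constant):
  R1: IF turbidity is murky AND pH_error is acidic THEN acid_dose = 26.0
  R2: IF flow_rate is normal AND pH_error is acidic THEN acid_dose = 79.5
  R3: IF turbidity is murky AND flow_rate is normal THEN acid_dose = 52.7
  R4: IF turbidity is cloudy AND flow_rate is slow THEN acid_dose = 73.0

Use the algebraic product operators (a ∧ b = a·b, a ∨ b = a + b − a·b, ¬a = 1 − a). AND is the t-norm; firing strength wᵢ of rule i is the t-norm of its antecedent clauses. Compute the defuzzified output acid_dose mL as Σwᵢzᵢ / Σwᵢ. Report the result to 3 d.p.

55.628

R1 (z=26.0): murky=0.57, acidic=0.10; AND[a·b] → w = 0.0570
R2 (z=79.5): normal=0.61, acidic=0.10; AND[a·b] → w = 0.0610
R3 (z=52.7): murky=0.57, normal=0.61; AND[a·b] → w = 0.3477
R4 (z=73.0): cloudy=0.24, slow=0.30; AND[a·b] → w = 0.0720
Weighted average = (0.0570·26.0 + 0.0610·79.5 + 0.3477·52.7 + 0.0720·73.0) / (0.0570 + 0.0610 + 0.3477 + 0.0720)
  = 29.9113 / 0.5377 = 55.628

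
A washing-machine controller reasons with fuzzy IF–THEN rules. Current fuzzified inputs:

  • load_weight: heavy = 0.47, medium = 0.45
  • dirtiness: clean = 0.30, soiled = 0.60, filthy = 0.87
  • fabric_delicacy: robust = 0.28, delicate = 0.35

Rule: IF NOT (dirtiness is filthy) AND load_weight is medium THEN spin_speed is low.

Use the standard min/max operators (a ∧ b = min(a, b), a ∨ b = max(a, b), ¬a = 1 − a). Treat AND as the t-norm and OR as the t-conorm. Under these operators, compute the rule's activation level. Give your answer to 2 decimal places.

0.13

firing strength: ¬filthy=1−0.87=0.13, medium=0.45; AND[min(a, b)] → w = 0.13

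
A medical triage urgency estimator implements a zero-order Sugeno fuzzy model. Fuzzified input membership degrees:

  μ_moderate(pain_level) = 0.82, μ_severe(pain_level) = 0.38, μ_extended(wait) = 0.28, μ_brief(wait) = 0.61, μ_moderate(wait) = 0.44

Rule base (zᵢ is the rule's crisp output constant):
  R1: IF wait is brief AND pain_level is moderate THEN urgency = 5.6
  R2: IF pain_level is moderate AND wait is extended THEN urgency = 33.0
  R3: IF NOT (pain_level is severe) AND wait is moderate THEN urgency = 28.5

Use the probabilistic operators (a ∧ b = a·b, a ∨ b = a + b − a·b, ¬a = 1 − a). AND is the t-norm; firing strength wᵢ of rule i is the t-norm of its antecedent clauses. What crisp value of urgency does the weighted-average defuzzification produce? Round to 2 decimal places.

R1 (z=5.6): brief=0.61, moderate=0.82; AND[a·b] → w = 0.5002
R2 (z=33.0): moderate=0.82, extended=0.28; AND[a·b] → w = 0.2296
R3 (z=28.5): ¬severe=1−0.38=0.62, moderate=0.44; AND[a·b] → w = 0.2728
Weighted average = (0.5002·5.6 + 0.2296·33.0 + 0.2728·28.5) / (0.5002 + 0.2296 + 0.2728)
  = 18.1527 / 1.0026 = 18.11

18.11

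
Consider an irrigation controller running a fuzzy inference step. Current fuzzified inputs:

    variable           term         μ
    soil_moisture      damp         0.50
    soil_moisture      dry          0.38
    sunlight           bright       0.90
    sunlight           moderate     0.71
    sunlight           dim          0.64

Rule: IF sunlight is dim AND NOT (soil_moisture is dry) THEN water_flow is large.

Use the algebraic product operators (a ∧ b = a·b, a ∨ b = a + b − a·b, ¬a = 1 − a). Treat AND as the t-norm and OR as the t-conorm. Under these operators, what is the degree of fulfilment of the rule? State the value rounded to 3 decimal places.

firing strength: dim=0.64, ¬dry=1−0.38=0.62; AND[a·b] → w = 0.3968

0.397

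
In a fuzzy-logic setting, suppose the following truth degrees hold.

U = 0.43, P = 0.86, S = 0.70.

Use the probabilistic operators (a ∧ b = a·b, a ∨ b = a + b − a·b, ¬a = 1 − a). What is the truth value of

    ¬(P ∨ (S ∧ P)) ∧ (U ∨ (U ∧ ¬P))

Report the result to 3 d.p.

0.026

S ∧ P = a·b on (0.7000, 0.8600) = 0.6020
P ∨ (S ∧ P) = a + b − a·b on (0.8600, 0.6020) = 0.9443
¬(P ∨ (S ∧ P)) = 1 − 0.9443 = 0.0557
¬P = 1 − 0.8600 = 0.1400
U ∧ ¬P = a·b on (0.4300, 0.1400) = 0.0602
U ∨ (U ∧ ¬P) = a + b − a·b on (0.4300, 0.0602) = 0.4643
¬(P ∨ (S ∧ P)) ∧ (U ∨ (U ∧ ¬P)) = a·b on (0.0557, 0.4643) = 0.0259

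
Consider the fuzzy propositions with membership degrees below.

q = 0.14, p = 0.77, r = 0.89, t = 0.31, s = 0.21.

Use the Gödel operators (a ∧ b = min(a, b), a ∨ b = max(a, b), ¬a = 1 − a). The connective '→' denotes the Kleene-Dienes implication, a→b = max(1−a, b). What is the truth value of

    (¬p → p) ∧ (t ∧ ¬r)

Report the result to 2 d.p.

0.11

¬p = 1 − 0.77 = 0.23
¬p → p  [Kleene-Dienes: max(1−a, b)] with a=0.23, b=0.77 → 0.77
¬r = 1 − 0.89 = 0.11
t ∧ ¬r = min(a, b) on (0.31, 0.11) = 0.11
(¬p → p) ∧ (t ∧ ¬r) = min(a, b) on (0.77, 0.11) = 0.11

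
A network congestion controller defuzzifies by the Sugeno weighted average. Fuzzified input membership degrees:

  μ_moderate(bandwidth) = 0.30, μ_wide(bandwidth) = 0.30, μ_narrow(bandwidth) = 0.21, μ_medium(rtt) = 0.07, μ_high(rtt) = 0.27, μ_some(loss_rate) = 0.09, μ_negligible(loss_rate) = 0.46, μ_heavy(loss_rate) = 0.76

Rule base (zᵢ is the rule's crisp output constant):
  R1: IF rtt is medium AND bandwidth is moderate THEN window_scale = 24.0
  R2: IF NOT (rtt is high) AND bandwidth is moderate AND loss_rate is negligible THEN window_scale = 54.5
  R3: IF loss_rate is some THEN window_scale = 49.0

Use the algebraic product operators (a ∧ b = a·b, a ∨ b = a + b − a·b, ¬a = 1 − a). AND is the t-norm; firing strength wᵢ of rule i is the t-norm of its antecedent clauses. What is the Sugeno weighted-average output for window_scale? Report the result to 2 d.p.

49.14

R1 (z=24.0): medium=0.07, moderate=0.30; AND[a·b] → w = 0.0210
R2 (z=54.5): ¬high=1−0.27=0.73, moderate=0.30, negligible=0.46; AND[a·b] → w = 0.1007
R3 (z=49.0): some=0.09 → w = 0.0900
Weighted average = (0.0210·24.0 + 0.1007·54.5 + 0.0900·49.0) / (0.0210 + 0.1007 + 0.0900)
  = 10.4043 / 0.2117 = 49.14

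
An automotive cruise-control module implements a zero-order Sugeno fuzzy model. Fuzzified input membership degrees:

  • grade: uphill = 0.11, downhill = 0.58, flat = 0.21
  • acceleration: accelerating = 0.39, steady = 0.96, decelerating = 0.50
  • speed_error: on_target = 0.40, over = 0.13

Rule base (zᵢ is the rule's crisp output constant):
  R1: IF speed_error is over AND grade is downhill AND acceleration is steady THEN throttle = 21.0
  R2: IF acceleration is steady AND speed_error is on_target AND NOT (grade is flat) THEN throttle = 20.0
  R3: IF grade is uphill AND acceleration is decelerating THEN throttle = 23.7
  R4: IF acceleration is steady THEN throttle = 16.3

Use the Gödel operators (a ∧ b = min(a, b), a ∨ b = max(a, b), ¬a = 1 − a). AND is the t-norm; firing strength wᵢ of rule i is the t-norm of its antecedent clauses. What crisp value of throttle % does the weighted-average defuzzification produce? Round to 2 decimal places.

R1 (z=21.0): over=0.13, downhill=0.58, steady=0.96; AND[min(a, b)] → w = 0.13
R2 (z=20.0): steady=0.96, on_target=0.40, ¬flat=1−0.21=0.79; AND[min(a, b)] → w = 0.40
R3 (z=23.7): uphill=0.11, decelerating=0.50; AND[min(a, b)] → w = 0.11
R4 (z=16.3): steady=0.96 → w = 0.96
Weighted average = (0.13·21.0 + 0.40·20.0 + 0.11·23.7 + 0.96·16.3) / (0.13 + 0.40 + 0.11 + 0.96)
  = 28.9850 / 1.6000 = 18.12

18.12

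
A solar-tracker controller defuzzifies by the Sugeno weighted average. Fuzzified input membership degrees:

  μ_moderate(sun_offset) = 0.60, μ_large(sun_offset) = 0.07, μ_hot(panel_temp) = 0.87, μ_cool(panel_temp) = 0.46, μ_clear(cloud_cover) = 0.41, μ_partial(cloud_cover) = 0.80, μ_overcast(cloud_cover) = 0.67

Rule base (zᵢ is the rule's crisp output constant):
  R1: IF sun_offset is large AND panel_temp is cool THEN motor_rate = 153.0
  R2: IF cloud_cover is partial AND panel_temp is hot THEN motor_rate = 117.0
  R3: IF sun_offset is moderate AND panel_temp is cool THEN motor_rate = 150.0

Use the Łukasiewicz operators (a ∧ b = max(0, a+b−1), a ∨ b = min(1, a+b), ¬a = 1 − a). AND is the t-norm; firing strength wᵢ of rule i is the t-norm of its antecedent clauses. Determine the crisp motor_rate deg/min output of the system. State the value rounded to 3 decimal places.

119.712

R1 (z=153.0): large=0.07, cool=0.46; AND[max(0, a+b−1)] → w = 0.00
R2 (z=117.0): partial=0.80, hot=0.87; AND[max(0, a+b−1)] → w = 0.67
R3 (z=150.0): moderate=0.60, cool=0.46; AND[max(0, a+b−1)] → w = 0.06
Weighted average = (0.00·153.0 + 0.67·117.0 + 0.06·150.0) / (0.00 + 0.67 + 0.06)
  = 87.3900 / 0.7300 = 119.712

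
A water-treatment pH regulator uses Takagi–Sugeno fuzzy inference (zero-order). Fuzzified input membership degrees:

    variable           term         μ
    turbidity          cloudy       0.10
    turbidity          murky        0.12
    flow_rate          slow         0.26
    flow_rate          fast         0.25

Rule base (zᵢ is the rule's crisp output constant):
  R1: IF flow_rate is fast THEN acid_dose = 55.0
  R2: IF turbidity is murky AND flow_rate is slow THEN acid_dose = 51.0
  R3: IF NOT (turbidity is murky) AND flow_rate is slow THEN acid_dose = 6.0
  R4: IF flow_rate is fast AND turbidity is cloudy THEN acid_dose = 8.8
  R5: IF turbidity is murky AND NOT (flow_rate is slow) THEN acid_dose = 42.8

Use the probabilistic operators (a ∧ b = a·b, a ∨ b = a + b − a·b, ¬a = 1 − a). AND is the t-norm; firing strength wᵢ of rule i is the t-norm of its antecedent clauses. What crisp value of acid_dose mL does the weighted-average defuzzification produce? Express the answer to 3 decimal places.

R1 (z=55.0): fast=0.25 → w = 0.2500
R2 (z=51.0): murky=0.12, slow=0.26; AND[a·b] → w = 0.0312
R3 (z=6.0): ¬murky=1−0.12=0.88, slow=0.26; AND[a·b] → w = 0.2288
R4 (z=8.8): fast=0.25, cloudy=0.10; AND[a·b] → w = 0.0250
R5 (z=42.8): murky=0.12, ¬slow=1−0.26=0.74; AND[a·b] → w = 0.0888
Weighted average = (0.2500·55.0 + 0.0312·51.0 + 0.2288·6.0 + 0.0250·8.8 + 0.0888·42.8) / (0.2500 + 0.0312 + 0.2288 + 0.0250 + 0.0888)
  = 20.7346 / 0.6238 = 33.239

33.239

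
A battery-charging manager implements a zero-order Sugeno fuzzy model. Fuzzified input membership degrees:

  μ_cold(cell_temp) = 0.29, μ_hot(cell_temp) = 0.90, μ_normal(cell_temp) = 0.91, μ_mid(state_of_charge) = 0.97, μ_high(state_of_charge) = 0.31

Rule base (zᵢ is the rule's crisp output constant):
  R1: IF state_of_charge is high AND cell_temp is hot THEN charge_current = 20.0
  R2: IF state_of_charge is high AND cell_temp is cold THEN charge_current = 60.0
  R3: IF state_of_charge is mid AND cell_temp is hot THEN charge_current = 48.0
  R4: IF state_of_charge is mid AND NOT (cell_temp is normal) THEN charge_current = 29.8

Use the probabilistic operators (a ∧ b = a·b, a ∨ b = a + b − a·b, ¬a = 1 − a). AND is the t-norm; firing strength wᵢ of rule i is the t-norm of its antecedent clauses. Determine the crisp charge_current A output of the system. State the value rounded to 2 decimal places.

41.74

R1 (z=20.0): high=0.31, hot=0.90; AND[a·b] → w = 0.2790
R2 (z=60.0): high=0.31, cold=0.29; AND[a·b] → w = 0.0899
R3 (z=48.0): mid=0.97, hot=0.90; AND[a·b] → w = 0.8730
R4 (z=29.8): mid=0.97, ¬normal=1−0.91=0.09; AND[a·b] → w = 0.0873
Weighted average = (0.2790·20.0 + 0.0899·60.0 + 0.8730·48.0 + 0.0873·29.8) / (0.2790 + 0.0899 + 0.8730 + 0.0873)
  = 55.4795 / 1.3292 = 41.74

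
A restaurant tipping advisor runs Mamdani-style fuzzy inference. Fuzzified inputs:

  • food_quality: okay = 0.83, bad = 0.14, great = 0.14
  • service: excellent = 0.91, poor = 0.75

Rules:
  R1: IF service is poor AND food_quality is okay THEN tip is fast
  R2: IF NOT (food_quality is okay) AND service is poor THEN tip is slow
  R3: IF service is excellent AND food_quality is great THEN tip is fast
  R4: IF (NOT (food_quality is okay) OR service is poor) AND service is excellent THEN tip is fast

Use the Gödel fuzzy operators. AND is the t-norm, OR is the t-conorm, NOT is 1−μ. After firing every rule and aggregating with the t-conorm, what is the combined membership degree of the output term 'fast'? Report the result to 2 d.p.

R1: poor=0.75, okay=0.83; AND[min(a, b)] → w = 0.75
R2: ¬okay=1−0.83=0.17, poor=0.75; AND[min(a, b)] → w = 0.17
R3: excellent=0.91, great=0.14; AND[min(a, b)] → w = 0.14
R4: (¬okay=1−0.83=0.17 OR poor=0.75) = 0.75; AND[min(a, b)] with excellent=0.91 → w = 0.75
Rules with consequent 'fast': {R1, R3, R4} → strengths 0.75, 0.14, 0.75
Aggregate via t-conorm [max(a, b)]: 0.75

0.75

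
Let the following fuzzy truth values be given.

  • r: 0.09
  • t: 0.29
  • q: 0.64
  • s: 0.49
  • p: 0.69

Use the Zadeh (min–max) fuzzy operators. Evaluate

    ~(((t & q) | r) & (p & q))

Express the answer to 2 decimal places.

0.71

t & q = min(a, b) on (0.29, 0.64) = 0.29
(t & q) | r = max(a, b) on (0.29, 0.09) = 0.29
p & q = min(a, b) on (0.69, 0.64) = 0.64
((t & q) | r) & (p & q) = min(a, b) on (0.29, 0.64) = 0.29
~(((t & q) | r) & (p & q)) = 1 − 0.29 = 0.71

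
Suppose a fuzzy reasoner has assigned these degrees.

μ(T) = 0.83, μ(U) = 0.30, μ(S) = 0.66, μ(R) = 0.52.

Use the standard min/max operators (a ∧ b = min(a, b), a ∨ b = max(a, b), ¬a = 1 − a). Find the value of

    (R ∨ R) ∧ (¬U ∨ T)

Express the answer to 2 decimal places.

R ∨ R = max(a, b) on (0.52, 0.52) = 0.52
¬U = 1 − 0.30 = 0.70
¬U ∨ T = max(a, b) on (0.70, 0.83) = 0.83
(R ∨ R) ∧ (¬U ∨ T) = min(a, b) on (0.52, 0.83) = 0.52

0.52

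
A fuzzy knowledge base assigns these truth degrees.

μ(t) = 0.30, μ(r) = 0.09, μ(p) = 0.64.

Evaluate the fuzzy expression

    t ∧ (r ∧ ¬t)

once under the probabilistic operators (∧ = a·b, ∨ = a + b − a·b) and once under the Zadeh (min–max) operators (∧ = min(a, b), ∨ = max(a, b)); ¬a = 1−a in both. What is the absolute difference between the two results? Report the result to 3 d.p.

Under probabilistic:
  ¬t = 1 − 0.3000 = 0.7000
  r ∧ ¬t = a·b on (0.0900, 0.7000) = 0.0630
  t ∧ (r ∧ ¬t) = a·b on (0.3000, 0.0630) = 0.0189
  → value = 0.0189
Under Zadeh (min–max):
  ¬t = 1 − 0.30 = 0.70
  r ∧ ¬t = min(a, b) on (0.09, 0.70) = 0.09
  t ∧ (r ∧ ¬t) = min(a, b) on (0.30, 0.09) = 0.09
  → value = 0.0900
|0.0189 − 0.0900| = 0.071

0.071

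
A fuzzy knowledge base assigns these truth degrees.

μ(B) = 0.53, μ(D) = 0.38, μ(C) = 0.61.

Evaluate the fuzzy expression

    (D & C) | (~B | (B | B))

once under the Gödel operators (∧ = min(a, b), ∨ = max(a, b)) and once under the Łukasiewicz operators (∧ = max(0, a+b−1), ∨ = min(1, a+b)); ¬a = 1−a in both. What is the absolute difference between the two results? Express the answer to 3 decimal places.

Under Gödel:
  D & C = min(a, b) on (0.38, 0.61) = 0.38
  ~B = 1 − 0.53 = 0.47
  B | B = max(a, b) on (0.53, 0.53) = 0.53
  ~B | (B | B) = max(a, b) on (0.47, 0.53) = 0.53
  (D & C) | (~B | (B | B)) = max(a, b) on (0.38, 0.53) = 0.53
  → value = 0.5300
Under Łukasiewicz:
  D & C = max(0, a+b−1) on (0.38, 0.61) = 0.00
  ~B = 1 − 0.53 = 0.47
  B | B = min(1, a+b) on (0.53, 0.53) = 1.00
  ~B | (B | B) = min(1, a+b) on (0.47, 1.00) = 1.00
  (D & C) | (~B | (B | B)) = min(1, a+b) on (0.00, 1.00) = 1.00
  → value = 1.0000
|0.5300 − 1.0000| = 0.470

0.470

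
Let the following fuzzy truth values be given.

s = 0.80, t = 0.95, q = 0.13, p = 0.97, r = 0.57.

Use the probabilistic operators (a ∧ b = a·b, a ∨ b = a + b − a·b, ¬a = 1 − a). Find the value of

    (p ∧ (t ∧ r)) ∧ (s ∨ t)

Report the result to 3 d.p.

t ∧ r = a·b on (0.9500, 0.5700) = 0.5415
p ∧ (t ∧ r) = a·b on (0.9700, 0.5415) = 0.5253
s ∨ t = a + b − a·b on (0.8000, 0.9500) = 0.9900
(p ∧ (t ∧ r)) ∧ (s ∨ t) = a·b on (0.5253, 0.9900) = 0.5200

0.520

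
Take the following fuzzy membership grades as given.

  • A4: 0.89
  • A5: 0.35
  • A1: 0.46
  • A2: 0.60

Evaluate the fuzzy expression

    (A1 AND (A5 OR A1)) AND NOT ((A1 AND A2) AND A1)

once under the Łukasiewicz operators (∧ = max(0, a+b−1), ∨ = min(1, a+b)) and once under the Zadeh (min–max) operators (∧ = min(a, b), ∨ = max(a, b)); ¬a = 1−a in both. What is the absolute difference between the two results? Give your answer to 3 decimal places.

Under Łukasiewicz:
  A5 OR A1 = min(1, a+b) on (0.35, 0.46) = 0.81
  A1 AND (A5 OR A1) = max(0, a+b−1) on (0.46, 0.81) = 0.27
  A1 AND A2 = max(0, a+b−1) on (0.46, 0.60) = 0.06
  (A1 AND A2) AND A1 = max(0, a+b−1) on (0.06, 0.46) = 0.00
  NOT ((A1 AND A2) AND A1) = 1 − 0.00 = 1.00
  (A1 AND (A5 OR A1)) AND NOT ((A1 AND A2) AND A1) = max(0, a+b−1) on (0.27, 1.00) = 0.27
  → value = 0.2700
Under Zadeh (min–max):
  A5 OR A1 = max(a, b) on (0.35, 0.46) = 0.46
  A1 AND (A5 OR A1) = min(a, b) on (0.46, 0.46) = 0.46
  A1 AND A2 = min(a, b) on (0.46, 0.60) = 0.46
  (A1 AND A2) AND A1 = min(a, b) on (0.46, 0.46) = 0.46
  NOT ((A1 AND A2) AND A1) = 1 − 0.46 = 0.54
  (A1 AND (A5 OR A1)) AND NOT ((A1 AND A2) AND A1) = min(a, b) on (0.46, 0.54) = 0.46
  → value = 0.4600
|0.2700 − 0.4600| = 0.190

0.190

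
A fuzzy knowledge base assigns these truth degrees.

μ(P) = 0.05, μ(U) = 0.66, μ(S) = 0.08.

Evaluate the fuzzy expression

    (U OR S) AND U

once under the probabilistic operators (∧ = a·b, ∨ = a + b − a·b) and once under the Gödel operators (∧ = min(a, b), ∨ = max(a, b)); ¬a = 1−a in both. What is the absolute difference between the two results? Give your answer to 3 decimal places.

Under probabilistic:
  U OR S = a + b − a·b on (0.6600, 0.0800) = 0.6872
  (U OR S) AND U = a·b on (0.6872, 0.6600) = 0.4536
  → value = 0.4536
Under Gödel:
  U OR S = max(a, b) on (0.66, 0.08) = 0.66
  (U OR S) AND U = min(a, b) on (0.66, 0.66) = 0.66
  → value = 0.6600
|0.4536 − 0.6600| = 0.206

0.206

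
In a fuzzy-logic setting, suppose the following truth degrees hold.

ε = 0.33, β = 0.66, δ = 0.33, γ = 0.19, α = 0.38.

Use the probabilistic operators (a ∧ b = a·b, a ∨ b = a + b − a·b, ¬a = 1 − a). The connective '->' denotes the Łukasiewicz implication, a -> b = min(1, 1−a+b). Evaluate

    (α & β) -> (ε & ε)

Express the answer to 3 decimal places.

0.858

α & β = a·b on (0.3800, 0.6600) = 0.2508
ε & ε = a·b on (0.3300, 0.3300) = 0.1089
(α & β) -> (ε & ε)  [Łukasiewicz: min(1, 1−a+b)] with a=0.2508, b=0.1089 → 0.8581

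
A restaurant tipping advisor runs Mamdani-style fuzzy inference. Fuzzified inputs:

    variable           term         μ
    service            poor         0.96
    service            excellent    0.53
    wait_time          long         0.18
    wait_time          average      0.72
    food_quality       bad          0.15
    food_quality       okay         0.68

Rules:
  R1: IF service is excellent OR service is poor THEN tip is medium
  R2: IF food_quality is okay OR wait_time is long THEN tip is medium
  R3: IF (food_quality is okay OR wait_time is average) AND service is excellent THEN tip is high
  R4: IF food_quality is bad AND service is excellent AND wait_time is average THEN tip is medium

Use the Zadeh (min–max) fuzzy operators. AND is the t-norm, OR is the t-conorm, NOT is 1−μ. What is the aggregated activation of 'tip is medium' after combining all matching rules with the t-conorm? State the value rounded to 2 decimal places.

0.96

R1: excellent=0.53, poor=0.96; OR[max(a, b)] → w = 0.96
R2: okay=0.68, long=0.18; OR[max(a, b)] → w = 0.68
R3: (okay=0.68 OR average=0.72) = 0.72; AND[min(a, b)] with excellent=0.53 → w = 0.53
R4: bad=0.15, excellent=0.53, average=0.72; AND[min(a, b)] → w = 0.15
Rules with consequent 'medium': {R1, R2, R4} → strengths 0.96, 0.68, 0.15
Aggregate via t-conorm [max(a, b)]: 0.96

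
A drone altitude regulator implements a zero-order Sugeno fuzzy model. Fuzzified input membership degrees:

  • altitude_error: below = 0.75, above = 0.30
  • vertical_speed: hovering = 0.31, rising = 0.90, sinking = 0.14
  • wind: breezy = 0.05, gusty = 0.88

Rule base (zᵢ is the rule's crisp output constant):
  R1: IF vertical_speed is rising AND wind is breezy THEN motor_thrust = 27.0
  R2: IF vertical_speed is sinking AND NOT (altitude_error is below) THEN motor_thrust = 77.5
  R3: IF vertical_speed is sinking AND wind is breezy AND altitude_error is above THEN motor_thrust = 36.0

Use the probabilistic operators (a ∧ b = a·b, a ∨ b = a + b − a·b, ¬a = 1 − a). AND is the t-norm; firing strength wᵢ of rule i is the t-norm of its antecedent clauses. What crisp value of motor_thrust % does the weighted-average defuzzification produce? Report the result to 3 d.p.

48.759

R1 (z=27.0): rising=0.90, breezy=0.05; AND[a·b] → w = 0.0450
R2 (z=77.5): sinking=0.14, ¬below=1−0.75=0.25; AND[a·b] → w = 0.0350
R3 (z=36.0): sinking=0.14, breezy=0.05, above=0.30; AND[a·b] → w = 0.0021
Weighted average = (0.0450·27.0 + 0.0350·77.5 + 0.0021·36.0) / (0.0450 + 0.0350 + 0.0021)
  = 4.0031 / 0.0821 = 48.759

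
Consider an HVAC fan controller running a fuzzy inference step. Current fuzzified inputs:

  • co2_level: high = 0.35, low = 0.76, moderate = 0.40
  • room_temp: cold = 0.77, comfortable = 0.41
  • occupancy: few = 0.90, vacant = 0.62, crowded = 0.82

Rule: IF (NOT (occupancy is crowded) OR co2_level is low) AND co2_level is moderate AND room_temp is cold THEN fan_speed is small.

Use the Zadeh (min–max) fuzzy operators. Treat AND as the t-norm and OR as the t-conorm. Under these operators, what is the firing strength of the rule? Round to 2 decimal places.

firing strength: (¬crowded=1−0.82=0.18 OR low=0.76) = 0.76; AND[min(a, b)] with moderate=0.40, cold=0.77 → w = 0.40

0.40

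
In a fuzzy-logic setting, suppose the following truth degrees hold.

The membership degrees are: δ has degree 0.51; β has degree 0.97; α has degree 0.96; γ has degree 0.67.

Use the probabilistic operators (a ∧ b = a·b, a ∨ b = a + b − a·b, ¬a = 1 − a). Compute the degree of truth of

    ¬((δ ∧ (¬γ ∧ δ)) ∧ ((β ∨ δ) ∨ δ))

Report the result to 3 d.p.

0.915

¬γ = 1 − 0.6700 = 0.3300
¬γ ∧ δ = a·b on (0.3300, 0.5100) = 0.1683
δ ∧ (¬γ ∧ δ) = a·b on (0.5100, 0.1683) = 0.0858
β ∨ δ = a + b − a·b on (0.9700, 0.5100) = 0.9853
(β ∨ δ) ∨ δ = a + b − a·b on (0.9853, 0.5100) = 0.9928
(δ ∧ (¬γ ∧ δ)) ∧ ((β ∨ δ) ∨ δ) = a·b on (0.0858, 0.9928) = 0.0852
¬((δ ∧ (¬γ ∧ δ)) ∧ ((β ∨ δ) ∨ δ)) = 1 − 0.0852 = 0.9148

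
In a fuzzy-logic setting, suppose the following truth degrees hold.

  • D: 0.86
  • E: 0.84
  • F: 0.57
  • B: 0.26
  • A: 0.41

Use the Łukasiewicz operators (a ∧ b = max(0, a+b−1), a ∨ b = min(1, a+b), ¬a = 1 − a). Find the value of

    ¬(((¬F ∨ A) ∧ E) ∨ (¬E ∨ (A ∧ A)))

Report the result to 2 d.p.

¬F = 1 − 0.57 = 0.43
¬F ∨ A = min(1, a+b) on (0.43, 0.41) = 0.84
(¬F ∨ A) ∧ E = max(0, a+b−1) on (0.84, 0.84) = 0.68
¬E = 1 − 0.84 = 0.16
A ∧ A = max(0, a+b−1) on (0.41, 0.41) = 0.00
¬E ∨ (A ∧ A) = min(1, a+b) on (0.16, 0.00) = 0.16
((¬F ∨ A) ∧ E) ∨ (¬E ∨ (A ∧ A)) = min(1, a+b) on (0.68, 0.16) = 0.84
¬(((¬F ∨ A) ∧ E) ∨ (¬E ∨ (A ∧ A))) = 1 − 0.84 = 0.16

0.16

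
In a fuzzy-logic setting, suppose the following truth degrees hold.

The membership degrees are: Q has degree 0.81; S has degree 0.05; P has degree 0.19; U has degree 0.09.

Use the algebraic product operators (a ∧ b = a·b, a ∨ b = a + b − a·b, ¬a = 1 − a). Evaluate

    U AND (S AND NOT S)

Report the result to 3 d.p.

0.004

NOT S = 1 − 0.0500 = 0.9500
S AND NOT S = a·b on (0.0500, 0.9500) = 0.0475
U AND (S AND NOT S) = a·b on (0.0900, 0.0475) = 0.0043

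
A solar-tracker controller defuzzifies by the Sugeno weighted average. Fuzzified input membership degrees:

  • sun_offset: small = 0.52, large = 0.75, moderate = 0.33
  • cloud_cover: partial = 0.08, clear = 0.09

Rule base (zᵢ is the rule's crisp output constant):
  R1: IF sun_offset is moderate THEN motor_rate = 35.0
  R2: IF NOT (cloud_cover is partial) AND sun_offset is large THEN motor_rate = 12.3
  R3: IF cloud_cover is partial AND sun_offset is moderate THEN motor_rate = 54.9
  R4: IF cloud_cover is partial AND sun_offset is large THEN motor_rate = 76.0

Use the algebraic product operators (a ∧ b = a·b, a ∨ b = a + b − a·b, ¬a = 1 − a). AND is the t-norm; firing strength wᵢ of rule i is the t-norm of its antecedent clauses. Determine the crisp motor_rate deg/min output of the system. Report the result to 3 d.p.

23.542

R1 (z=35.0): moderate=0.33 → w = 0.3300
R2 (z=12.3): ¬partial=1−0.08=0.92, large=0.75; AND[a·b] → w = 0.6900
R3 (z=54.9): partial=0.08, moderate=0.33; AND[a·b] → w = 0.0264
R4 (z=76.0): partial=0.08, large=0.75; AND[a·b] → w = 0.0600
Weighted average = (0.3300·35.0 + 0.6900·12.3 + 0.0264·54.9 + 0.0600·76.0) / (0.3300 + 0.6900 + 0.0264 + 0.0600)
  = 26.0464 / 1.1064 = 23.542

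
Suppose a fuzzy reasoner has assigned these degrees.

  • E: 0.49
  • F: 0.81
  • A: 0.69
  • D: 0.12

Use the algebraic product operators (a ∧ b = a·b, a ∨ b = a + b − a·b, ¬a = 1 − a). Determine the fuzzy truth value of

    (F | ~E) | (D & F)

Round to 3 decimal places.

0.916

~E = 1 − 0.4900 = 0.5100
F | ~E = a + b − a·b on (0.8100, 0.5100) = 0.9069
D & F = a·b on (0.1200, 0.8100) = 0.0972
(F | ~E) | (D & F) = a + b − a·b on (0.9069, 0.0972) = 0.9159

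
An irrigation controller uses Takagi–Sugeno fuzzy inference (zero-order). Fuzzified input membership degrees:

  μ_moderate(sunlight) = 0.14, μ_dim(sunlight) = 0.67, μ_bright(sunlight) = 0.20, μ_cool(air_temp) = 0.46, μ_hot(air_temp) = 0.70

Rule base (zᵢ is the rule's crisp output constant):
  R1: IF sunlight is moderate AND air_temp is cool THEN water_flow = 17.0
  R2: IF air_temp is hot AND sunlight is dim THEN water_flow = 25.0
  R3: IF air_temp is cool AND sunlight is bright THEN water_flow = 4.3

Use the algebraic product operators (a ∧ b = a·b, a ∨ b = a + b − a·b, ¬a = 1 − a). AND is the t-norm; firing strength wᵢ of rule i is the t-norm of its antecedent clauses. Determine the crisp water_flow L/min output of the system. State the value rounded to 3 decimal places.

R1 (z=17.0): moderate=0.14, cool=0.46; AND[a·b] → w = 0.0644
R2 (z=25.0): hot=0.70, dim=0.67; AND[a·b] → w = 0.4690
R3 (z=4.3): cool=0.46, bright=0.20; AND[a·b] → w = 0.0920
Weighted average = (0.0644·17.0 + 0.4690·25.0 + 0.0920·4.3) / (0.0644 + 0.4690 + 0.0920)
  = 13.2154 / 0.6254 = 21.131

21.131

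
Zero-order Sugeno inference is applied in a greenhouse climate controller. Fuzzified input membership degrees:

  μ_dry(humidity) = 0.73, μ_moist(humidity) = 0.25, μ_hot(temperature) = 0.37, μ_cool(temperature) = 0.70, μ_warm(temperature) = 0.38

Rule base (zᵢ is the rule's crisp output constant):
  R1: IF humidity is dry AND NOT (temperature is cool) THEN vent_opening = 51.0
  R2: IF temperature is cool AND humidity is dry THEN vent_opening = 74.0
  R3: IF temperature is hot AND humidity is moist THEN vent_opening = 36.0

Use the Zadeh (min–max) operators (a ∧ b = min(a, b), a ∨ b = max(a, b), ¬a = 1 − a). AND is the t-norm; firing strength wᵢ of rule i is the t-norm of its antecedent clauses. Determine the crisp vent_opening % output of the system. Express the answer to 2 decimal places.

60.88

R1 (z=51.0): dry=0.73, ¬cool=1−0.70=0.30; AND[min(a, b)] → w = 0.30
R2 (z=74.0): cool=0.70, dry=0.73; AND[min(a, b)] → w = 0.70
R3 (z=36.0): hot=0.37, moist=0.25; AND[min(a, b)] → w = 0.25
Weighted average = (0.30·51.0 + 0.70·74.0 + 0.25·36.0) / (0.30 + 0.70 + 0.25)
  = 76.1000 / 1.2500 = 60.88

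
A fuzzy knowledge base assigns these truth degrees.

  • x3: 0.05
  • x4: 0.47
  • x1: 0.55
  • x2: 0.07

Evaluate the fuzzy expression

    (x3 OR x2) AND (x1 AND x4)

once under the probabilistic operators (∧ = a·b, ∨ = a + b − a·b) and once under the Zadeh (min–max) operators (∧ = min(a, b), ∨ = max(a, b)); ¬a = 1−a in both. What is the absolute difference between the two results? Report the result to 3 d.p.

0.040

Under probabilistic:
  x3 OR x2 = a + b − a·b on (0.0500, 0.0700) = 0.1165
  x1 AND x4 = a·b on (0.5500, 0.4700) = 0.2585
  (x3 OR x2) AND (x1 AND x4) = a·b on (0.1165, 0.2585) = 0.0301
  → value = 0.0301
Under Zadeh (min–max):
  x3 OR x2 = max(a, b) on (0.05, 0.07) = 0.07
  x1 AND x4 = min(a, b) on (0.55, 0.47) = 0.47
  (x3 OR x2) AND (x1 AND x4) = min(a, b) on (0.07, 0.47) = 0.07
  → value = 0.0700
|0.0301 − 0.0700| = 0.040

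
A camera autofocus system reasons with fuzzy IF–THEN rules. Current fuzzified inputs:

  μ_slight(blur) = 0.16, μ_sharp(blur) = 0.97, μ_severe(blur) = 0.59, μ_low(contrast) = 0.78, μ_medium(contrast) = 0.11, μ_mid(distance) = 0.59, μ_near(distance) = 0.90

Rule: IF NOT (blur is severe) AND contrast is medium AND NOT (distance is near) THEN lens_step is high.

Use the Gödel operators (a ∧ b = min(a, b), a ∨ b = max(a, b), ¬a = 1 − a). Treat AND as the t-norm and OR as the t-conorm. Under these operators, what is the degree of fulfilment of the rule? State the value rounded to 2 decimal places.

0.10

firing strength: ¬severe=1−0.59=0.41, medium=0.11, ¬near=1−0.90=0.10; AND[min(a, b)] → w = 0.10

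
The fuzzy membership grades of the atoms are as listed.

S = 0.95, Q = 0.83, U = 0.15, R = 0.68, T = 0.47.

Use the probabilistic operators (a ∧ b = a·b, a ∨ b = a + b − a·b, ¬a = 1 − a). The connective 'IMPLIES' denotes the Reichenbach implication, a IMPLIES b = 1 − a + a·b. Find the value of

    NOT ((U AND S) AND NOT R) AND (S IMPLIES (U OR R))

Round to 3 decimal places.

U AND S = a·b on (0.1500, 0.9500) = 0.1425
NOT R = 1 − 0.6800 = 0.3200
(U AND S) AND NOT R = a·b on (0.1425, 0.3200) = 0.0456
NOT ((U AND S) AND NOT R) = 1 − 0.0456 = 0.9544
U OR R = a + b − a·b on (0.1500, 0.6800) = 0.7280
S IMPLIES (U OR R)  [Reichenbach: 1 − a + a·b] with a=0.9500, b=0.7280 → 0.7416
NOT ((U AND S) AND NOT R) AND (S IMPLIES (U OR R)) = a·b on (0.9544, 0.7416) = 0.7078

0.708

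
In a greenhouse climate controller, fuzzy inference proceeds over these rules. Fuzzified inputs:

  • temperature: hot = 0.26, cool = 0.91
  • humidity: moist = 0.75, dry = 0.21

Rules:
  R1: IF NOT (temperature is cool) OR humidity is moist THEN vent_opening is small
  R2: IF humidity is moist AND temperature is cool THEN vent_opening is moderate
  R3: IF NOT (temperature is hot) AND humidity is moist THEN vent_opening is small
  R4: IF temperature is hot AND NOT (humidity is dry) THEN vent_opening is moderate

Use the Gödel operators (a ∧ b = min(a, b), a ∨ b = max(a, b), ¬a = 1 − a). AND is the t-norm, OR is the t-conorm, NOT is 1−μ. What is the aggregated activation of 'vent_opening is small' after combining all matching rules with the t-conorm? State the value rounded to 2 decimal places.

0.75

R1: ¬cool=1−0.91=0.09, moist=0.75; OR[max(a, b)] → w = 0.75
R2: moist=0.75, cool=0.91; AND[min(a, b)] → w = 0.75
R3: ¬hot=1−0.26=0.74, moist=0.75; AND[min(a, b)] → w = 0.74
R4: hot=0.26, ¬dry=1−0.21=0.79; AND[min(a, b)] → w = 0.26
Rules with consequent 'small': {R1, R3} → strengths 0.75, 0.74
Aggregate via t-conorm [max(a, b)]: 0.75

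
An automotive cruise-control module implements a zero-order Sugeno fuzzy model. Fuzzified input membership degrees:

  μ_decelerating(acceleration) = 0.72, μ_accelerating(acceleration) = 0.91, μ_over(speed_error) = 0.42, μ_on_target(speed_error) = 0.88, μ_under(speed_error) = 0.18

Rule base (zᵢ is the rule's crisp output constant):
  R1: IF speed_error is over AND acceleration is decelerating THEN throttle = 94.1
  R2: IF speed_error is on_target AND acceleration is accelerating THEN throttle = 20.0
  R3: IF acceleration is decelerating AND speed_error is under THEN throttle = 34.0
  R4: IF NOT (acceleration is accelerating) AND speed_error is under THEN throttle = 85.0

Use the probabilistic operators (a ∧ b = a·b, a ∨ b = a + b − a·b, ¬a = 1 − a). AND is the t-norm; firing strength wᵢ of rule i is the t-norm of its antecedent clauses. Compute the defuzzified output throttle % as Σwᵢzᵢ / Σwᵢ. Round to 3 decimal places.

40.236

R1 (z=94.1): over=0.42, decelerating=0.72; AND[a·b] → w = 0.3024
R2 (z=20.0): on_target=0.88, accelerating=0.91; AND[a·b] → w = 0.8008
R3 (z=34.0): decelerating=0.72, under=0.18; AND[a·b] → w = 0.1296
R4 (z=85.0): ¬accelerating=1−0.91=0.09, under=0.18; AND[a·b] → w = 0.0162
Weighted average = (0.3024·94.1 + 0.8008·20.0 + 0.1296·34.0 + 0.0162·85.0) / (0.3024 + 0.8008 + 0.1296 + 0.0162)
  = 50.2552 / 1.2490 = 40.236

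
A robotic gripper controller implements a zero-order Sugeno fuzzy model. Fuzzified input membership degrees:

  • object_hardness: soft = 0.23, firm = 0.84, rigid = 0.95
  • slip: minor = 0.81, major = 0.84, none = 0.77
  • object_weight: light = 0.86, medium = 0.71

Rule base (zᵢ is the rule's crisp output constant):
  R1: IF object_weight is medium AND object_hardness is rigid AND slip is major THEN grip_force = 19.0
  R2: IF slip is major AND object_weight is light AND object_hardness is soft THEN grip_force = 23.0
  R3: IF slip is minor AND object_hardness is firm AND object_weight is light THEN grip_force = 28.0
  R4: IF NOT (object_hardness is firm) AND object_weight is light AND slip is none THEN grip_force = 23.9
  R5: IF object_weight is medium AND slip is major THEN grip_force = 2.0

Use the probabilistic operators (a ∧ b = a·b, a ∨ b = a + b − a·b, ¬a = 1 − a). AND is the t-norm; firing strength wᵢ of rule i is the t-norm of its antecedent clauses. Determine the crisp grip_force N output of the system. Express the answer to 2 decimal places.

17.17

R1 (z=19.0): medium=0.71, rigid=0.95, major=0.84; AND[a·b] → w = 0.5666
R2 (z=23.0): major=0.84, light=0.86, soft=0.23; AND[a·b] → w = 0.1662
R3 (z=28.0): minor=0.81, firm=0.84, light=0.86; AND[a·b] → w = 0.5851
R4 (z=23.9): ¬firm=1−0.84=0.16, light=0.86, none=0.77; AND[a·b] → w = 0.1060
R5 (z=2.0): medium=0.71, major=0.84; AND[a·b] → w = 0.5964
Weighted average = (0.5666·19.0 + 0.1662·23.0 + 0.5851·28.0 + 0.1060·23.9 + 0.5964·2.0) / (0.5666 + 0.1662 + 0.5851 + 0.1060 + 0.5964)
  = 34.6956 / 2.0202 = 17.17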